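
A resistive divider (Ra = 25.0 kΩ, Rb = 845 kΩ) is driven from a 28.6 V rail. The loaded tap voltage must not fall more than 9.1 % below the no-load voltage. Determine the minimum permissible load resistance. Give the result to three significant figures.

R_L(min) ≈ 243 kΩ

Output resistance R_th = Ra‖Rb = (25.0 × 845)/870.0 = 24.28 kΩ.
The fractional drop is R_th/(R_th + R_L); requiring this ≤ 0.0910 gives R_L ≥ R_th(1/0.0910 − 1) = 24.28 × 9.989 = 243 kΩ.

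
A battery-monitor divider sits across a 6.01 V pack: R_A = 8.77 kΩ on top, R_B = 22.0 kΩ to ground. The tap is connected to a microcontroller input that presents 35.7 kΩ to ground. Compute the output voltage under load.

The load sits in parallel with R_B: R_B‖R_L = (22.0 × 35.7) / (22.0 + 35.7) = 13.61 kΩ.
V_out = 6.01 × 13.61 / (8.77 + 13.61) = 6.01 × 13.61/22.38 = 3.66 V.
(Unloaded it would have been 4.30 V.)

V_out ≈ 3.66 V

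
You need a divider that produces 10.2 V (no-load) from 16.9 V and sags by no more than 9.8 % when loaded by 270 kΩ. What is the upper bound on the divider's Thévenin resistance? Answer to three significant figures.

R_th ≤ 29.3 kΩ

Loading drop = R_th/(R_th + R_L) ≤ 0.0980, so R_th ≤ R_L · ε/(1−ε) = 270 kΩ × 0.0980/0.9020 = 29.3 kΩ.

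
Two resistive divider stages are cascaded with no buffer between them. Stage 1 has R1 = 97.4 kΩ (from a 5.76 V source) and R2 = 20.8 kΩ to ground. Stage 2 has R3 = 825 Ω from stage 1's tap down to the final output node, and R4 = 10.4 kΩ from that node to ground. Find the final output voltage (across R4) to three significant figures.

V_out ≈ 0.372 V

Stage 2 presents R3+R4 = 11220 Ω as a load on stage 1's tap.
Stage 1's lower leg becomes R2‖(R3+R4) = 7291 Ω, so V_mid = 5.76 × 7291/104700 = 0.4011 V.
Stage 2 is itself unloaded: V_out = V_mid × R4/(R3+R4) = 0.4011 × 10400/11220 = 0.372 V.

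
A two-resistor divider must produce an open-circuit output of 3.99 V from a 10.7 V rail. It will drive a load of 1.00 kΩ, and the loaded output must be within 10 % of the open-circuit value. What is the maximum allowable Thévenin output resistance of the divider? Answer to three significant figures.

Loading drop = R_th/(R_th + R_L) ≤ 0.100, so R_th ≤ R_L · ε/(1−ε) = 1.00 kΩ × 0.100/0.9000 = 111 Ω.

R_th ≤ 111 Ω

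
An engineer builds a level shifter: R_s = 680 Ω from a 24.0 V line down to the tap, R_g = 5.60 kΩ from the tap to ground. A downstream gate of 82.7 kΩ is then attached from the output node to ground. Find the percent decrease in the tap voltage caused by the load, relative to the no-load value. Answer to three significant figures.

The divider's output (Thévenin) resistance is R_s‖R_g = 606.4 Ω.
Fractional drop under load = R_th/(R_th + R_L) = 606.4 / (606.4 + 82700) = 0.007279.
So the output falls by 0.728 %.

0.728 %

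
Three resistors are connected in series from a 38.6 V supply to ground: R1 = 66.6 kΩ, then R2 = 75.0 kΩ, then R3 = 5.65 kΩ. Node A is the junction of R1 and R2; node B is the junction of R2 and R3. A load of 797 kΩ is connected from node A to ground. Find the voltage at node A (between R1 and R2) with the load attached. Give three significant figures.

Below node A the series string R2+R3 = 80.65 kΩ sits in parallel with the 797 kΩ load: 73.24 kΩ.
V_A = 38.6 × 73.24/(66.6 + 73.24) = 20.2 V.

V ≈ 20.2 V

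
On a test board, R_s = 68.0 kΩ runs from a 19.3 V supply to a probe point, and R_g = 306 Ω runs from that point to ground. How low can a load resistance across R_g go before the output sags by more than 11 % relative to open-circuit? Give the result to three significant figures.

R_L(min) ≈ 2.46 kΩ

Output resistance R_th = R_s‖R_g = (68000 × 306)/68310 = 304.6 Ω.
The fractional drop is R_th/(R_th + R_L); requiring this ≤ 0.110 gives R_L ≥ R_th(1/0.110 − 1) = 304.6 × 8.091 = 2.46 kΩ.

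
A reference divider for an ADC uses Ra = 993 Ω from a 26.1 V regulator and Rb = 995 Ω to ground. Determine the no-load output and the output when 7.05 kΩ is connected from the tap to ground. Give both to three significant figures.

Unloaded: 13.1 V; loaded: 12.2 V

Open-circuit: V = 26.1 × 995/(993 + 995) = 13.1 V.
With the load, Rb becomes Rb‖R_L = 871.9 Ω, so V = 26.1 × 871.9/1865 = 12.2 V.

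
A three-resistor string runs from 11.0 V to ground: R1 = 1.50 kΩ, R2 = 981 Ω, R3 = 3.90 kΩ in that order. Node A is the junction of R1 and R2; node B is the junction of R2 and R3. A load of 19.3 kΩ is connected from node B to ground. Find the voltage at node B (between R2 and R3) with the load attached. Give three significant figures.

At node B, R3 is in parallel with the load: R3‖R_L = 3244 Ω.
Below node A the resistance is R2 + (R3‖R_L) = 4225 Ω, so V_A = 11.0 × 4225/5725 = 8.118 V.
Then V_B = V_A × (R3‖R_L)/(R2 + R3‖R_L) = 8.118 × 3244/4225 = 6.23 V.

V ≈ 6.23 V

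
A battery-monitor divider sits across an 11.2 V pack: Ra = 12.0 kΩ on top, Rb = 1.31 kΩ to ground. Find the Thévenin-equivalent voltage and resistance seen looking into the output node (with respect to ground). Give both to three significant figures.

V_th is the open-circuit tap voltage: 11.2 × 1.31/(12.0 + 1.31) = 1.10 V.
With the supply zeroed, Ra and Rb appear in parallel from the tap: R_th = Ra‖Rb = (12.0 × 1.31)/13.31 = 1.18 kΩ.

V_th = 1.10 V, R_th = 1.18 kΩ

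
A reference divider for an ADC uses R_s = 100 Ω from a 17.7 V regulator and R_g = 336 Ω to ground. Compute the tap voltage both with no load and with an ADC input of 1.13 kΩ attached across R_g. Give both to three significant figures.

Open-circuit: V = 17.7 × 336/(100 + 336) = 13.6 V.
With the load, R_g becomes R_g‖R_L = 259.0 Ω, so V = 17.7 × 259.0/359.0 = 12.8 V.

Unloaded: 13.6 V; loaded: 12.8 V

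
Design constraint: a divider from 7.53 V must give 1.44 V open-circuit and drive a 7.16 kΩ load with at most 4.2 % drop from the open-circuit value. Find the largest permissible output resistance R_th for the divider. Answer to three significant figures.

Loading drop = R_th/(R_th + R_L) ≤ 0.0420, so R_th ≤ R_L · ε/(1−ε) = 7.16 kΩ × 0.0420/0.9580 = 314 Ω.

R_th ≤ 314 Ω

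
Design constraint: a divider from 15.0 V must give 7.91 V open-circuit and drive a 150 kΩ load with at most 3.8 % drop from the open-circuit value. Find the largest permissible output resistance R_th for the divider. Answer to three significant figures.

Loading drop = R_th/(R_th + R_L) ≤ 0.0380, so R_th ≤ R_L · ε/(1−ε) = 150 kΩ × 0.0380/0.9620 = 5.93 kΩ.

R_th ≤ 5.93 kΩ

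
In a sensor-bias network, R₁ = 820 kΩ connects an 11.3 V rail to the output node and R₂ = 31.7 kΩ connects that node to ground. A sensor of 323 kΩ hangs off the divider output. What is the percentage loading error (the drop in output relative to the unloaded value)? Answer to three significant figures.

Unloaded V = 11.3 × 31.7/851.7 = 0.42058 V.
Loaded: R₂‖R_L = 28.87 kΩ, giving V = 11.3 × 28.87/848.9 = 0.38427 V.
Drop = (0.42058 − 0.38427) / 0.42058 = 8.63 %.

8.63 %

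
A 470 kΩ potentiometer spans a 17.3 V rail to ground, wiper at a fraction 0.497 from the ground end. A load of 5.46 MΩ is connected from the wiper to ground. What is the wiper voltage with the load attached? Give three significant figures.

The wiper splits the pot into (1−α)R = 236.4 kΩ above and αR = 233.6 kΩ below.
Lower section ‖ load = 224.0 kΩ.
V_wiper = 17.3 × 224.0/(236.4 + 224.0) = 8.42 V.

V ≈ 8.42 V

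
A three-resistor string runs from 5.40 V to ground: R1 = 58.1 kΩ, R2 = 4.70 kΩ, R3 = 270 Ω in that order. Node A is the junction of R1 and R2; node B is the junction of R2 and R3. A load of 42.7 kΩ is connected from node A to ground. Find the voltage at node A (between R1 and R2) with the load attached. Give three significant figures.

V ≈ 0.384 V

Below node A the series string R2+R3 = 4970 Ω sits in parallel with the 42700 Ω load: 4452 Ω.
V_A = 5.40 × 4452/(58100 + 4452) = 0.384 V.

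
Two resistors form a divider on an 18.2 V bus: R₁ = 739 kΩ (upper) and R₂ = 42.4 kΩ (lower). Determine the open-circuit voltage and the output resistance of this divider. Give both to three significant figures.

V_th = 0.988 V, R_th = 40.1 kΩ

V_th is the open-circuit tap voltage: 18.2 × 42.4/(739 + 42.4) = 0.988 V.
With the supply zeroed, R₁ and R₂ appear in parallel from the tap: R_th = R₁‖R₂ = (739 × 42.4)/781.4 = 40.1 kΩ.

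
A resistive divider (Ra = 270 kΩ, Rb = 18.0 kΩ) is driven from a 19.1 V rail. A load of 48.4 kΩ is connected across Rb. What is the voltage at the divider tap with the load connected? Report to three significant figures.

V_out ≈ 0.885 V

The load sits in parallel with Rb: Rb‖R_L = (18.0 × 48.4) / (18.0 + 48.4) = 13.12 kΩ.
V_out = 19.1 × 13.12 / (270 + 13.12) = 19.1 × 13.12/283.1 = 0.885 V.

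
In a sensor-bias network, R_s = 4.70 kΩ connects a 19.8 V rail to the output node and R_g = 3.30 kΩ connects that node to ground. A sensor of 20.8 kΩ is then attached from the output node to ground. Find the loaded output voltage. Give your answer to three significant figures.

V_out ≈ 7.47 V

The load sits in parallel with R_g: R_g‖R_L = (3.30 × 20.8) / (3.30 + 20.8) = 2.848 kΩ.
V_out = 19.8 × 2.848 / (4.70 + 2.848) = 19.8 × 2.848/7.548 = 7.47 V.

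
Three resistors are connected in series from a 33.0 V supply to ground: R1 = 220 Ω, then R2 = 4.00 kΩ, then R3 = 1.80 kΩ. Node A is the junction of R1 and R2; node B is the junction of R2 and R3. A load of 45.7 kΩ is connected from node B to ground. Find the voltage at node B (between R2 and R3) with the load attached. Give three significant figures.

At node B, R3 is in parallel with the load: R3‖R_L = 1732 Ω.
Below node A the resistance is R2 + (R3‖R_L) = 5732 Ω, so V_A = 33.0 × 5732/5952 = 31.78 V.
Then V_B = V_A × (R3‖R_L)/(R2 + R3‖R_L) = 31.78 × 1732/5732 = 9.60 V.

V ≈ 9.60 V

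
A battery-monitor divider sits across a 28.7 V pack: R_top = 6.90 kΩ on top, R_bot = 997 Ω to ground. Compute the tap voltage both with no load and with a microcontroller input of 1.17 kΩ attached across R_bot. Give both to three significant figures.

Unloaded: 3.62 V; loaded: 2.08 V

Open-circuit: V = 28.7 × 997/(6900 + 997) = 3.62 V.
With the load, R_bot becomes R_bot‖R_L = 538.3 Ω, so V = 28.7 × 538.3/7438 = 2.08 V.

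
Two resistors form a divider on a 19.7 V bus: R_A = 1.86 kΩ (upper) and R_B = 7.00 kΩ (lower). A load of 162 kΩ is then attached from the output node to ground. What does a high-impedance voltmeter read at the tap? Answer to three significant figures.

V_out ≈ 15.4 V

The load sits in parallel with R_B: R_B‖R_L = (7.00 × 162) / (7.00 + 162) = 6.710 kΩ.
V_out = 19.7 × 6.710 / (1.86 + 6.710) = 19.7 × 6.710/8.570 = 15.4 V.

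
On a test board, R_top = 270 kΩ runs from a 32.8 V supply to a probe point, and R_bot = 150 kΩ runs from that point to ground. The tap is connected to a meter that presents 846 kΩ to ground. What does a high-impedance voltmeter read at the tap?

V_out ≈ 10.5 V

The load sits in parallel with R_bot: R_bot‖R_L = (150 × 846) / (150 + 846) = 127.4 kΩ.
V_out = 32.8 × 127.4 / (270 + 127.4) = 32.8 × 127.4/397.4 = 10.5 V.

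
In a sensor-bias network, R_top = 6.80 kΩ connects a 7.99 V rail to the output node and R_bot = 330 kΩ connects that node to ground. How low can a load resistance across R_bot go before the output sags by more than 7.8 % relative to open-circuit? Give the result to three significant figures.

Output resistance R_th = R_top‖R_bot = (6.80 × 330)/336.8 = 6.663 kΩ.
The fractional drop is R_th/(R_th + R_L); requiring this ≤ 0.0780 gives R_L ≥ R_th(1/0.0780 − 1) = 6.663 × 11.82 = 78.8 kΩ.

R_L(min) ≈ 78.8 kΩ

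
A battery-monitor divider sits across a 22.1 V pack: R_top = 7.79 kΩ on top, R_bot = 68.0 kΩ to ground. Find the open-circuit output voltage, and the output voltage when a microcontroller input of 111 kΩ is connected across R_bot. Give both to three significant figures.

Unloaded: 19.8 V; loaded: 18.7 V

Open-circuit: V = 22.1 × 68.0/(7.79 + 68.0) = 19.8 V.
With the load, R_bot becomes R_bot‖R_L = 42.17 kΩ, so V = 22.1 × 42.17/49.96 = 18.7 V.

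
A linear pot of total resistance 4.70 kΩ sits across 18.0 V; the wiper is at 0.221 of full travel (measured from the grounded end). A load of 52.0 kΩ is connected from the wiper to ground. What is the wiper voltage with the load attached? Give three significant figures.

The wiper splits the pot into (1−α)R = 3.661 kΩ above and αR = 1.039 kΩ below.
Lower section ‖ load = 1.018 kΩ.
V_wiper = 18.0 × 1.018/(3.661 + 1.018) = 3.92 V.

V ≈ 3.92 V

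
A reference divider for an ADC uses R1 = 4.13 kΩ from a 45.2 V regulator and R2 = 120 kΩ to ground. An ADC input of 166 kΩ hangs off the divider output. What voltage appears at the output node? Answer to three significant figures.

V_out ≈ 42.7 V

The load sits in parallel with R2: R2‖R_L = (120 × 166) / (120 + 166) = 69.65 kΩ.
V_out = 45.2 × 69.65 / (4.13 + 69.65) = 45.2 × 69.65/73.78 = 42.7 V.
(Unloaded it would have been 43.7 V.)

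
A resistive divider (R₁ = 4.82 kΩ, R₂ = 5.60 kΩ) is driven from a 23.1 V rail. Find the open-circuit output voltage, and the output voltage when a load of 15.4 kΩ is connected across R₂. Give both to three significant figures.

Open-circuit: V = 23.1 × 5.60/(4.82 + 5.60) = 12.4 V.
With the load, R₂ becomes R₂‖R_L = 4.107 kΩ, so V = 23.1 × 4.107/8.927 = 10.6 V.

Unloaded: 12.4 V; loaded: 10.6 V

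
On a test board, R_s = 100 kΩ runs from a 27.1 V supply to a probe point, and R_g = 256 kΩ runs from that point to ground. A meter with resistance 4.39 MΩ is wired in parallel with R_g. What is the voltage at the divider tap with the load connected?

V_out ≈ 19.2 V

The load sits in parallel with R_g: R_g‖R_L = (256 × 4390) / (256 + 4390) = 241.9 kΩ.
V_out = 27.1 × 241.9 / (100 + 241.9) = 27.1 × 241.9/341.9 = 19.2 V.
(Unloaded it would have been 19.5 V.)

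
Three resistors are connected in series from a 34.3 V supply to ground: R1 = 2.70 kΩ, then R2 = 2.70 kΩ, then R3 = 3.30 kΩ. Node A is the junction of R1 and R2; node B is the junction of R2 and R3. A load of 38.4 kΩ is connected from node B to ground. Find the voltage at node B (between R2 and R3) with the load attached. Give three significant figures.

At node B, R3 is in parallel with the load: R3‖R_L = 3.039 kΩ.
Below node A the resistance is R2 + (R3‖R_L) = 5.739 kΩ, so V_A = 34.3 × 5.739/8.439 = 23.33 V.
Then V_B = V_A × (R3‖R_L)/(R2 + R3‖R_L) = 23.33 × 3.039/5.739 = 12.4 V.

V ≈ 12.4 V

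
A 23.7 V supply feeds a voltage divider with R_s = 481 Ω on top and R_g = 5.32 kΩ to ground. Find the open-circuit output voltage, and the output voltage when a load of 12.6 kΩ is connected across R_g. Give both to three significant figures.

Unloaded: 21.7 V; loaded: 21.0 V

Open-circuit: V = 23.7 × 5320/(481 + 5320) = 21.7 V.
With the load, R_g becomes R_g‖R_L = 3741 Ω, so V = 23.7 × 3741/4222 = 21.0 V.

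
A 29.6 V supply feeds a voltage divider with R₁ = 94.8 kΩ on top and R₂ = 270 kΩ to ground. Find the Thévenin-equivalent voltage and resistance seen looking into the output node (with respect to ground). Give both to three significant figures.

V_th = 21.9 V, R_th = 70.2 kΩ

V_th is the open-circuit tap voltage: 29.6 × 270/(94.8 + 270) = 21.9 V.
With the supply zeroed, R₁ and R₂ appear in parallel from the tap: R_th = R₁‖R₂ = (94.8 × 270)/364.8 = 70.2 kΩ.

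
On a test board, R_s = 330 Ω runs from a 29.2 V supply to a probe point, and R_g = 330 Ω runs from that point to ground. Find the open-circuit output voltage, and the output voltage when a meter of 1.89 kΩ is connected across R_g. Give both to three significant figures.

Open-circuit: V = 29.2 × 330/(330 + 330) = 14.6 V.
With the load, R_g becomes R_g‖R_L = 280.9 Ω, so V = 29.2 × 280.9/610.9 = 13.4 V.

Unloaded: 14.6 V; loaded: 13.4 V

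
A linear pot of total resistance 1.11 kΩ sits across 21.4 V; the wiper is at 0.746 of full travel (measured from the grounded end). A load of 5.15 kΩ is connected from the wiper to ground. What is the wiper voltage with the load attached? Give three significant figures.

V ≈ 15.3 V

The wiper splits the pot into (1−α)R = 281.9 Ω above and αR = 828.1 Ω below.
Lower section ‖ load = 713.4 Ω.
V_wiper = 21.4 × 713.4/(281.9 + 713.4) = 15.3 V.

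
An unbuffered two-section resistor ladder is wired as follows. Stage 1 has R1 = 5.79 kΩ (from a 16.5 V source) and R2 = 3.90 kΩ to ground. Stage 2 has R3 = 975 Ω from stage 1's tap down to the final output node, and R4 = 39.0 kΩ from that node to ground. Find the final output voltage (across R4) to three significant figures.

Stage 2 presents R3+R4 = 39980 Ω as a load on stage 1's tap.
Stage 1's lower leg becomes R2‖(R3+R4) = 3553 Ω, so V_mid = 16.5 × 3553/9343 = 6.275 V.
Stage 2 is itself unloaded: V_out = V_mid × R4/(R3+R4) = 6.275 × 39000/39980 = 6.12 V.

V_out ≈ 6.12 V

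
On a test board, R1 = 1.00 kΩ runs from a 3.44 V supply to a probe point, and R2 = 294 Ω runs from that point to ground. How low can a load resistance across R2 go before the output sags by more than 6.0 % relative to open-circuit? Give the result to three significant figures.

R_L(min) ≈ 3.56 kΩ

Output resistance R_th = R1‖R2 = (1000 × 294)/1294 = 227.2 Ω.
The fractional drop is R_th/(R_th + R_L); requiring this ≤ 0.0600 gives R_L ≥ R_th(1/0.0600 − 1) = 227.2 × 15.67 = 3.56 kΩ.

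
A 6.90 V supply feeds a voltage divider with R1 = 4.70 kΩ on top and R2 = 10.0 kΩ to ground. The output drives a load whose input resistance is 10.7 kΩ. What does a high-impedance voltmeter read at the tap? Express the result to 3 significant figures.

The load sits in parallel with R2: R2‖R_L = (10.0 × 10.7) / (10.0 + 10.7) = 5.169 kΩ.
V_out = 6.90 × 5.169 / (4.70 + 5.169) = 6.90 × 5.169/9.869 = 3.61 V.
(Unloaded it would have been 4.69 V.)

V_out ≈ 3.61 V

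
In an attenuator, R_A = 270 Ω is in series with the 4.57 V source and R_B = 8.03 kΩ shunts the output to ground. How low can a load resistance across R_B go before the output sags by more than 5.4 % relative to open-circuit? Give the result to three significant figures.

Output resistance R_th = R_A‖R_B = (270 × 8030)/8300 = 261.2 Ω.
The fractional drop is R_th/(R_th + R_L); requiring this ≤ 0.0540 gives R_L ≥ R_th(1/0.0540 − 1) = 261.2 × 17.52 = 4.58 kΩ.

R_L(min) ≈ 4.58 kΩ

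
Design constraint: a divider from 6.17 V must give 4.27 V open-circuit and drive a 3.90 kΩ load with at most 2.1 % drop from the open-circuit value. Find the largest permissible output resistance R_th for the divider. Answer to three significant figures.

R_th ≤ 83.7 Ω

Loading drop = R_th/(R_th + R_L) ≤ 0.0210, so R_th ≤ R_L · ε/(1−ε) = 3.90 kΩ × 0.0210/0.9790 = 83.7 Ω.
(Any R1, R2 with R2/(R1+R2) = 0.692 and R1‖R2 ≤ 83.7 Ω will meet the spec.)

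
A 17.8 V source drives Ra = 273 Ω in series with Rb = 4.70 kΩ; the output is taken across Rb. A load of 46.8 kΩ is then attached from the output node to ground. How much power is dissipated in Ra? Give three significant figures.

Total resistance from the source is Ra + (Rb‖R_L) = 4544 Ω, so I = 17.8/4544 Ω = 3.917 mA.
P = I²·Ra = (3.917 mA)² × 273 Ω = 4.19 mW.

P ≈ 4.19 mW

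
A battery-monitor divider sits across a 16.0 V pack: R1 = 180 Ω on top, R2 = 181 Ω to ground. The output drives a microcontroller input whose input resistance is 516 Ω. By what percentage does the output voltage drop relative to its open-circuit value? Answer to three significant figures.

The divider's output (Thévenin) resistance is R1‖R2 = 90.25 Ω.
Fractional drop under load = R_th/(R_th + R_L) = 90.25 / (90.25 + 516) = 0.1489.
So the output falls by 14.9 %.

14.9 %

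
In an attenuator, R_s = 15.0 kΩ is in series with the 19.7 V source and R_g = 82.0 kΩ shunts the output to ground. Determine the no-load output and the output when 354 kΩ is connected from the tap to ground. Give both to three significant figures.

Unloaded: 16.7 V; loaded: 16.1 V

Open-circuit: V = 19.7 × 82.0/(15.0 + 82.0) = 16.7 V.
With the load, R_g becomes R_g‖R_L = 66.58 kΩ, so V = 19.7 × 66.58/81.58 = 16.1 V.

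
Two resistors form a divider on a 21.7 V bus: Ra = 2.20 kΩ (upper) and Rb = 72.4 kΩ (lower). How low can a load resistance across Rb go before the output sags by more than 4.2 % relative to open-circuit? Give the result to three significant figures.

Output resistance R_th = Ra‖Rb = (2.20 × 72.4)/74.60 = 2.135 kΩ.
The fractional drop is R_th/(R_th + R_L); requiring this ≤ 0.0420 gives R_L ≥ R_th(1/0.0420 − 1) = 2.135 × 22.81 = 48.7 kΩ.

R_L(min) ≈ 48.7 kΩ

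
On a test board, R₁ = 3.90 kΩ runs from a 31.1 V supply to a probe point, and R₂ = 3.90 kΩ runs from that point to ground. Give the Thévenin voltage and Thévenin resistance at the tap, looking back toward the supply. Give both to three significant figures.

V_th is the open-circuit tap voltage: 31.1 × 3.90/(3.90 + 3.90) = 15.6 V.
With the supply zeroed, R₁ and R₂ appear in parallel from the tap: R_th = R₁‖R₂ = (3.90 × 3.90)/7.800 = 1.95 kΩ.

V_th = 15.6 V, R_th = 1.95 kΩ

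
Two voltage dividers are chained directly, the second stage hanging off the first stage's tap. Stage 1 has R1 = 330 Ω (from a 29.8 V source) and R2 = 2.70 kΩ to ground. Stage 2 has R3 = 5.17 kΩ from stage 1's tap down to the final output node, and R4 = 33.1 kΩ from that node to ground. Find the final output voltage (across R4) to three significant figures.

Stage 2 presents R3+R4 = 38270 Ω as a load on stage 1's tap.
Stage 1's lower leg becomes R2‖(R3+R4) = 2522 Ω, so V_mid = 29.8 × 2522/2852 = 26.35 V.
Stage 2 is itself unloaded: V_out = V_mid × R4/(R3+R4) = 26.35 × 33100/38270 = 22.8 V.

V_out ≈ 22.8 V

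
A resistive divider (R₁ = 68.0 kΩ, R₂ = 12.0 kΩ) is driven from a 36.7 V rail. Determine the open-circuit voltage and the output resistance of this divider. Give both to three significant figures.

V_th = 5.51 V, R_th = 10.2 kΩ

V_th is the open-circuit tap voltage: 36.7 × 12.0/(68.0 + 12.0) = 5.51 V.
With the supply zeroed, R₁ and R₂ appear in parallel from the tap: R_th = R₁‖R₂ = (68.0 × 12.0)/80.00 = 10.2 kΩ.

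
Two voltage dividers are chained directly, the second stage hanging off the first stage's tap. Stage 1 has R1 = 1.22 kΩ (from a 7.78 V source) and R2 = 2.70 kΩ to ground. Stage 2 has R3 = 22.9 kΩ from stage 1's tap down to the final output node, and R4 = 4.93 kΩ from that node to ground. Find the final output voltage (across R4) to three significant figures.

Stage 2 presents R3+R4 = 27.83 kΩ as a load on stage 1's tap.
Stage 1's lower leg becomes R2‖(R3+R4) = 2.461 kΩ, so V_mid = 7.78 × 2.461/3.681 = 5.202 V.
Stage 2 is itself unloaded: V_out = V_mid × R4/(R3+R4) = 5.202 × 4.93/27.83 = 0.921 V.

V_out ≈ 0.921 V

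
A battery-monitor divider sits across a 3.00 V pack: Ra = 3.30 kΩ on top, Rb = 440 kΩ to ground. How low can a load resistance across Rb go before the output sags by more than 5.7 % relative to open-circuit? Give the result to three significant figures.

R_L(min) ≈ 54.2 kΩ

Output resistance R_th = Ra‖Rb = (3.30 × 440)/443.3 = 3.275 kΩ.
The fractional drop is R_th/(R_th + R_L); requiring this ≤ 0.0570 gives R_L ≥ R_th(1/0.0570 − 1) = 3.275 × 16.54 = 54.2 kΩ.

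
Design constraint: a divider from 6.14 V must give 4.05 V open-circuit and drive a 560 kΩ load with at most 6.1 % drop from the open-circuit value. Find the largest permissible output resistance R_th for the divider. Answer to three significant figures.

R_th ≤ 36.4 kΩ

Loading drop = R_th/(R_th + R_L) ≤ 0.0610, so R_th ≤ R_L · ε/(1−ε) = 560 kΩ × 0.0610/0.9390 = 36.4 kΩ.
(Any R1, R2 with R2/(R1+R2) = 0.660 and R1‖R2 ≤ 36.4 kΩ will meet the spec.)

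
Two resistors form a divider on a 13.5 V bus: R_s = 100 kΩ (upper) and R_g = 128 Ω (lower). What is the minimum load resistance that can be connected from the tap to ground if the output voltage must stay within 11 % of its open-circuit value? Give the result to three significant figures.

Output resistance R_th = R_s‖R_g = (100000 × 128)/100100 = 127.8 Ω.
The fractional drop is R_th/(R_th + R_L); requiring this ≤ 0.110 gives R_L ≥ R_th(1/0.110 − 1) = 127.8 × 8.091 = 1.03 kΩ.

R_L(min) ≈ 1.03 kΩ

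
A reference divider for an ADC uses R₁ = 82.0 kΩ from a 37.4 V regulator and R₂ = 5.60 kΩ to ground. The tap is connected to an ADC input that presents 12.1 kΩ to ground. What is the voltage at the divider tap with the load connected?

The load sits in parallel with R₂: R₂‖R_L = (5.60 × 12.1) / (5.60 + 12.1) = 3.828 kΩ.
V_out = 37.4 × 3.828 / (82.0 + 3.828) = 37.4 × 3.828/85.83 = 1.67 V.

V_out ≈ 1.67 V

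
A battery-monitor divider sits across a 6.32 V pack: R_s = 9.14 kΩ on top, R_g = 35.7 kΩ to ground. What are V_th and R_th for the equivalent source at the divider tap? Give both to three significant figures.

V_th = 5.03 V, R_th = 7.28 kΩ

V_th is the open-circuit tap voltage: 6.32 × 35.7/(9.14 + 35.7) = 5.03 V.
With the supply zeroed, R_s and R_g appear in parallel from the tap: R_th = R_s‖R_g = (9.14 × 35.7)/44.84 = 7.28 kΩ.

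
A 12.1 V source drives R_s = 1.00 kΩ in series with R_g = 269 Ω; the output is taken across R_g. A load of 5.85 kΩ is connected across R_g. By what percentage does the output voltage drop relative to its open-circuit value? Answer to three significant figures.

The divider's output (Thévenin) resistance is R_s‖R_g = 212.0 Ω.
Fractional drop under load = R_th/(R_th + R_L) = 212.0 / (212.0 + 5850) = 0.03497.
So the output falls by 3.50 %.

3.50 %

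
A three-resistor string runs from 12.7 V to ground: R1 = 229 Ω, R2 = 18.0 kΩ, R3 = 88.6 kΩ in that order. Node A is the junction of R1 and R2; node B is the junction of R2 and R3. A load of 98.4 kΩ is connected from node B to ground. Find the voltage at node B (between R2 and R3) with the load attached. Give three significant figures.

At node B, R3 is in parallel with the load: R3‖R_L = 46620 Ω.
Below node A the resistance is R2 + (R3‖R_L) = 64620 Ω, so V_A = 12.7 × 64620/64850 = 12.66 V.
Then V_B = V_A × (R3‖R_L)/(R2 + R3‖R_L) = 12.66 × 46620/64620 = 9.13 V.

V ≈ 9.13 V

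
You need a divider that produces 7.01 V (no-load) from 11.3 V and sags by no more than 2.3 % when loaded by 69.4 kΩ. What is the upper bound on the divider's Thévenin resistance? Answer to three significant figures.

Loading drop = R_th/(R_th + R_L) ≤ 0.0230, so R_th ≤ R_L · ε/(1−ε) = 69.4 kΩ × 0.0230/0.9770 = 1.63 kΩ.

R_th ≤ 1.63 kΩ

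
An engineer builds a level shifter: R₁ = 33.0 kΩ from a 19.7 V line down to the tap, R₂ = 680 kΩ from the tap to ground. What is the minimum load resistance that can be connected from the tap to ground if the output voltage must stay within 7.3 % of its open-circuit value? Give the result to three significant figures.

R_L(min) ≈ 400 kΩ

Output resistance R_th = R₁‖R₂ = (33.0 × 680)/713.0 = 31.47 kΩ.
The fractional drop is R_th/(R_th + R_L); requiring this ≤ 0.0730 gives R_L ≥ R_th(1/0.0730 − 1) = 31.47 × 12.70 = 400 kΩ.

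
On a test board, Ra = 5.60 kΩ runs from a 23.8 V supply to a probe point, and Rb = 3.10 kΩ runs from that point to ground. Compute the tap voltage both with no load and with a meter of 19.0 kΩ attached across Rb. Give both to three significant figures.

Unloaded: 8.48 V; loaded: 7.67 V

Open-circuit: V = 23.8 × 3.10/(5.60 + 3.10) = 8.48 V.
With the load, Rb becomes Rb‖R_L = 2.665 kΩ, so V = 23.8 × 2.665/8.265 = 7.67 V.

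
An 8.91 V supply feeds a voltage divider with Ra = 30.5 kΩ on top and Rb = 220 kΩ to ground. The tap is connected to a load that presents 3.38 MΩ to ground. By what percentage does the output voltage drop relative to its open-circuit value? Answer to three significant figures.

The divider's output (Thévenin) resistance is Ra‖Rb = 26.79 kΩ.
Fractional drop under load = R_th/(R_th + R_L) = 26.79 / (26.79 + 3380) = 0.007863.
So the output falls by 0.786 %.

0.786 %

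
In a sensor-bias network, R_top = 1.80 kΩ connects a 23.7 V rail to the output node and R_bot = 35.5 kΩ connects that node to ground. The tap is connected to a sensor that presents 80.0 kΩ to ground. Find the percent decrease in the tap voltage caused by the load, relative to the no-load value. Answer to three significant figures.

The divider's output (Thévenin) resistance is R_top‖R_bot = 1.713 kΩ.
Fractional drop under load = R_th/(R_th + R_L) = 1.713 / (1.713 + 80.0) = 0.02097.
So the output falls by 2.10 %.

2.10 %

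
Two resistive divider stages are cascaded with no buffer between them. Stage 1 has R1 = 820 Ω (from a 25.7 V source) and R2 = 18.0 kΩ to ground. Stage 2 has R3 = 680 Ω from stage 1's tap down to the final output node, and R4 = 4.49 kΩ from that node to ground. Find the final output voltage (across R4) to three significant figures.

V_out ≈ 18.5 V

Stage 2 presents R3+R4 = 5170 Ω as a load on stage 1's tap.
Stage 1's lower leg becomes R2‖(R3+R4) = 4016 Ω, so V_mid = 25.7 × 4016/4836 = 21.34 V.
Stage 2 is itself unloaded: V_out = V_mid × R4/(R3+R4) = 21.34 × 4490/5170 = 18.5 V.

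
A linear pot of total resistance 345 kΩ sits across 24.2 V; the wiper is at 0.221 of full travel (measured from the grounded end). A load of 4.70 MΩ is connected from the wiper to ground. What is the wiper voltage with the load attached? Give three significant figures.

The wiper splits the pot into (1−α)R = 268.8 kΩ above and αR = 76.25 kΩ below.
Lower section ‖ load = 75.03 kΩ.
V_wiper = 24.2 × 75.03/(268.8 + 75.03) = 5.28 V.

V ≈ 5.28 V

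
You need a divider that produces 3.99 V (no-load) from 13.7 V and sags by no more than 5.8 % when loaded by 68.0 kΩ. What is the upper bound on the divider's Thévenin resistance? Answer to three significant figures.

Loading drop = R_th/(R_th + R_L) ≤ 0.0580, so R_th ≤ R_L · ε/(1−ε) = 68.0 kΩ × 0.0580/0.9420 = 4.19 kΩ.

R_th ≤ 4.19 kΩ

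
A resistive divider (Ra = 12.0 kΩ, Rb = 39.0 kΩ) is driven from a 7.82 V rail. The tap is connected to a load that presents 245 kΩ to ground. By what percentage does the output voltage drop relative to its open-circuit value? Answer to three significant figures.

3.61 %

The divider's output (Thévenin) resistance is Ra‖Rb = 9.176 kΩ.
Fractional drop under load = R_th/(R_th + R_L) = 9.176 / (9.176 + 245) = 0.03610.
So the output falls by 3.61 %.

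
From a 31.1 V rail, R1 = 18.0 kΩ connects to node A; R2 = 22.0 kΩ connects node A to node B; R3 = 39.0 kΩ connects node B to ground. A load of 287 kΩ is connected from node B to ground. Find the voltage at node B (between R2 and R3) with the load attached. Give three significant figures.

V ≈ 14.4 V

At node B, R3 is in parallel with the load: R3‖R_L = 34.33 kΩ.
Below node A the resistance is R2 + (R3‖R_L) = 56.33 kΩ, so V_A = 31.1 × 56.33/74.33 = 23.57 V.
Then V_B = V_A × (R3‖R_L)/(R2 + R3‖R_L) = 23.57 × 34.33/56.33 = 14.4 V.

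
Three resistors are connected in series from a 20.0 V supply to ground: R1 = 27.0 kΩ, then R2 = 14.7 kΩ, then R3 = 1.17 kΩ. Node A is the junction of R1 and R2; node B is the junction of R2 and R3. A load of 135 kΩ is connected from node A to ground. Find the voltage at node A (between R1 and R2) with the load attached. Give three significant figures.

V ≈ 6.89 V

Below node A the series string R2+R3 = 15.87 kΩ sits in parallel with the 135 kΩ load: 14.20 kΩ.
V_A = 20.0 × 14.20/(27.0 + 14.20) = 6.89 V.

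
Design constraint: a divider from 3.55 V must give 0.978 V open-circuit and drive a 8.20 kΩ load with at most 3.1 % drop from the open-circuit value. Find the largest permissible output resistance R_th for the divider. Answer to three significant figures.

Loading drop = R_th/(R_th + R_L) ≤ 0.0310, so R_th ≤ R_L · ε/(1−ε) = 8.20 kΩ × 0.0310/0.9690 = 262 Ω.
(Any R1, R2 with R2/(R1+R2) = 0.275 and R1‖R2 ≤ 262 Ω will meet the spec.)

R_th ≤ 262 Ω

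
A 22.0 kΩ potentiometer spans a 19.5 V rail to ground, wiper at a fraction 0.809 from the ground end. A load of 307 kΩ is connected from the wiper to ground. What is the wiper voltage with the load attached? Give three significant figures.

V ≈ 15.6 V

The wiper splits the pot into (1−α)R = 4.202 kΩ above and αR = 17.80 kΩ below.
Lower section ‖ load = 16.82 kΩ.
V_wiper = 19.5 × 16.82/(4.202 + 16.82) = 15.6 V.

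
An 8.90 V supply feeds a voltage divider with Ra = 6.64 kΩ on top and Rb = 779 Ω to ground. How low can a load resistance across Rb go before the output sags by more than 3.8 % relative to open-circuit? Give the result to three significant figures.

Output resistance R_th = Ra‖Rb = (6640 × 779)/7419 = 697.2 Ω.
The fractional drop is R_th/(R_th + R_L); requiring this ≤ 0.0380 gives R_L ≥ R_th(1/0.0380 − 1) = 697.2 × 25.32 = 17.7 kΩ.

R_L(min) ≈ 17.7 kΩ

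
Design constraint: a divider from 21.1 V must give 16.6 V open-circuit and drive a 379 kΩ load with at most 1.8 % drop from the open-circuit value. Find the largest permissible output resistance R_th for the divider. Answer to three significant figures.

Loading drop = R_th/(R_th + R_L) ≤ 0.0180, so R_th ≤ R_L · ε/(1−ε) = 379 kΩ × 0.0180/0.9820 = 6.95 kΩ.

R_th ≤ 6.95 kΩ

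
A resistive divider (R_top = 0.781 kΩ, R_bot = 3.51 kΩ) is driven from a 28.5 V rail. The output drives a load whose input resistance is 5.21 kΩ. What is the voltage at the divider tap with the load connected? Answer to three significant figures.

The load sits in parallel with R_bot: R_bot‖R_L = (3510 × 5210) / (3510 + 5210) = 2097 Ω.
V_out = 28.5 × 2097 / (781 + 2097) = 28.5 × 2097/2878 = 20.8 V.
(Unloaded it would have been 23.3 V.)

V_out ≈ 20.8 V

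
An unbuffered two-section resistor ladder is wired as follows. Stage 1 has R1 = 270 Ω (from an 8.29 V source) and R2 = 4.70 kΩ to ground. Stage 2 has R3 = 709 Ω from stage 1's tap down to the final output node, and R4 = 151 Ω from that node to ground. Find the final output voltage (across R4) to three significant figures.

V_out ≈ 1.06 V

Stage 2 presents R3+R4 = 860.0 Ω as a load on stage 1's tap.
Stage 1's lower leg becomes R2‖(R3+R4) = 727.0 Ω, so V_mid = 8.29 × 727.0/997.0 = 6.045 V.
Stage 2 is itself unloaded: V_out = V_mid × R4/(R3+R4) = 6.045 × 151/860.0 = 1.06 V.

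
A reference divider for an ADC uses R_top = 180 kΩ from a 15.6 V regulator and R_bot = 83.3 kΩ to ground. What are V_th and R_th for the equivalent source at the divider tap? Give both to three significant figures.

V_th = 4.94 V, R_th = 56.9 kΩ

V_th is the open-circuit tap voltage: 15.6 × 83.3/(180 + 83.3) = 4.94 V.
With the supply zeroed, R_top and R_bot appear in parallel from the tap: R_th = R_top‖R_bot = (180 × 83.3)/263.3 = 56.9 kΩ.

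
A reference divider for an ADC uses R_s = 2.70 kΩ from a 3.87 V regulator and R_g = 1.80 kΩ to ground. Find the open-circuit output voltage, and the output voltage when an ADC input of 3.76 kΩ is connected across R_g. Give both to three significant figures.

Unloaded: 1.55 V; loaded: 1.20 V

Open-circuit: V = 3.87 × 1.80/(2.70 + 1.80) = 1.55 V.
With the load, R_g becomes R_g‖R_L = 1.217 kΩ, so V = 3.87 × 1.217/3.917 = 1.20 V.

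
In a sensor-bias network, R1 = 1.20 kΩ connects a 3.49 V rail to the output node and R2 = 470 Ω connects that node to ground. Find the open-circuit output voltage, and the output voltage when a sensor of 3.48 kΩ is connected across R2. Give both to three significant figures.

Unloaded: 0.982 V; loaded: 0.895 V

Open-circuit: V = 3.49 × 470/(1200 + 470) = 0.982 V.
With the load, R2 becomes R2‖R_L = 414.1 Ω, so V = 3.49 × 414.1/1614 = 0.895 V.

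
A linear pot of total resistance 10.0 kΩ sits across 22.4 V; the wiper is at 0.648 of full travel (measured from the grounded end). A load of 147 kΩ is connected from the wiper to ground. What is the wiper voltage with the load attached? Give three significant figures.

The wiper splits the pot into (1−α)R = 3.520 kΩ above and αR = 6.480 kΩ below.
Lower section ‖ load = 6.206 kΩ.
V_wiper = 22.4 × 6.206/(3.520 + 6.206) = 14.3 V.

V ≈ 14.3 V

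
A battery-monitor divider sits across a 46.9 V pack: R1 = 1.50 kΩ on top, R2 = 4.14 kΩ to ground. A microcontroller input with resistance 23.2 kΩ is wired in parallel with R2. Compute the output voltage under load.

V_out ≈ 32.9 V

The load sits in parallel with R2: R2‖R_L = (4.14 × 23.2) / (4.14 + 23.2) = 3.513 kΩ.
V_out = 46.9 × 3.513 / (1.50 + 3.513) = 46.9 × 3.513/5.013 = 32.9 V.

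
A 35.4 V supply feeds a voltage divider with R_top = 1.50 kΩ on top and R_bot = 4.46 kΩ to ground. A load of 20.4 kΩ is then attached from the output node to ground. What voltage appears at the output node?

The load sits in parallel with R_bot: R_bot‖R_L = (4.46 × 20.4) / (4.46 + 20.4) = 3.660 kΩ.
V_out = 35.4 × 3.660 / (1.50 + 3.660) = 35.4 × 3.660/5.160 = 25.1 V.

V_out ≈ 25.1 V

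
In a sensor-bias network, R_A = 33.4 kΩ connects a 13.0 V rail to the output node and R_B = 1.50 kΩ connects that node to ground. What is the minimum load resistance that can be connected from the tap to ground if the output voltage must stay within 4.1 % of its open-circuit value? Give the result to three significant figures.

R_L(min) ≈ 33.6 kΩ

Output resistance R_th = R_A‖R_B = (33.4 × 1.50)/34.90 = 1.436 kΩ.
The fractional drop is R_th/(R_th + R_L); requiring this ≤ 0.0410 gives R_L ≥ R_th(1/0.0410 − 1) = 1.436 × 23.39 = 33.6 kΩ.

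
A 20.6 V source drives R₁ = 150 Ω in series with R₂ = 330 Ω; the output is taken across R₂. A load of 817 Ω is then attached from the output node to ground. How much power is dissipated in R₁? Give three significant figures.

P ≈ 429 mW

Total resistance from the source is R₁ + (R₂‖R_L) = 385.1 Ω, so I = 20.6/385.1 Ω = 53.50 mA.
P = I²·R₁ = (53.50 mA)² × 150 Ω = 429 mW.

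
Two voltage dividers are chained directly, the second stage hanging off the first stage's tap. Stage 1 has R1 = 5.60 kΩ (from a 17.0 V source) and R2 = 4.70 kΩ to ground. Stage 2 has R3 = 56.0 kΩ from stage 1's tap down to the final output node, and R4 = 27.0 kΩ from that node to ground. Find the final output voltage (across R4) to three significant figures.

Stage 2 presents R3+R4 = 83.00 kΩ as a load on stage 1's tap.
Stage 1's lower leg becomes R2‖(R3+R4) = 4.448 kΩ, so V_mid = 17.0 × 4.448/10.05 = 7.526 V.
Stage 2 is itself unloaded: V_out = V_mid × R4/(R3+R4) = 7.526 × 27.0/83.00 = 2.45 V.

V_out ≈ 2.45 V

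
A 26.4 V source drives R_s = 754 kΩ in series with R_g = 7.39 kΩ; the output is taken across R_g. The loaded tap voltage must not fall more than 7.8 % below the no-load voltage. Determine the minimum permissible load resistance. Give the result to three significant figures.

R_L(min) ≈ 86.5 kΩ

Output resistance R_th = R_s‖R_g = (754 × 7.39)/761.4 = 7.318 kΩ.
The fractional drop is R_th/(R_th + R_L); requiring this ≤ 0.0780 gives R_L ≥ R_th(1/0.0780 − 1) = 7.318 × 11.82 = 86.5 kΩ.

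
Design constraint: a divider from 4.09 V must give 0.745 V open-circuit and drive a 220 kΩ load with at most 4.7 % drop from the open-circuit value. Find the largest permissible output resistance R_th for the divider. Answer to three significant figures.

Loading drop = R_th/(R_th + R_L) ≤ 0.0470, so R_th ≤ R_L · ε/(1−ε) = 220 kΩ × 0.0470/0.9530 = 10.8 kΩ.

R_th ≤ 10.8 kΩ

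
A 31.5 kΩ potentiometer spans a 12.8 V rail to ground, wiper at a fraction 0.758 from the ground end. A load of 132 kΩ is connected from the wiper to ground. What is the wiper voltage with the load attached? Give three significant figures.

The wiper splits the pot into (1−α)R = 7.623 kΩ above and αR = 23.88 kΩ below.
Lower section ‖ load = 20.22 kΩ.
V_wiper = 12.8 × 20.22/(7.623 + 20.22) = 9.30 V.

V ≈ 9.30 V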